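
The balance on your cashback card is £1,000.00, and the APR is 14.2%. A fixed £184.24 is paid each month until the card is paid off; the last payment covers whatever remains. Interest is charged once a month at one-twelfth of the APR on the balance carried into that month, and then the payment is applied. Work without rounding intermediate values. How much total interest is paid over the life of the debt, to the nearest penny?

Monthly rate r = 14.2%/12 = 1.18333% = 0.0118333.
Payoff takes n = ⌈−ln(1 − rB₀/P)/ln(1+r)⌉ = ⌈5.643⌉ = 6 payments; the last is £118.71.
Total paid = 5·£184.24 + £118.71 = £1,039.91.
Total interest = total paid − principal = £1,039.91 − £1,000.00 = £39.91.

£39.91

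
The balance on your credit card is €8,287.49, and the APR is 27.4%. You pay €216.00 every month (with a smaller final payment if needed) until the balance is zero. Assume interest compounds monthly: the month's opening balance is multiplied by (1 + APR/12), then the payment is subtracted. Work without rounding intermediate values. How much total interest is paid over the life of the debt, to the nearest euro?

Monthly rate r = 27.4%/12 = 2.28333% = 0.0228333.
Payoff takes n = ⌈−ln(1 − rB₀/P)/ln(1+r)⌉ = ⌈92.487⌉ = 93 payments; the last is €105.77.
Total paid = 92·€216.00 + €105.77 = €19,977.77.
Total interest = total paid − principal = €19,977.77 − €8,287.49 = €11,690.28.

€11,690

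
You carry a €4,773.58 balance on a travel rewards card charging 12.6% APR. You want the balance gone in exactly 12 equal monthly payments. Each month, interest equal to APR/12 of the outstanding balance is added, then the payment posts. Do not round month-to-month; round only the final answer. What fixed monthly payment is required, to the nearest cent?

Monthly rate r = 12.6%/12 = 1.05% = 0.0105.
Level-payment amortization: P = B₀·r / (1 − (1+r)^(−n)) = 4773.58·0.0105 / (1 − 1.0105^(−12)).
Denominator 1 − (1+r)^(−12) = 0.117805825.
P = 50.1226 / 0.117805825 ≈ 425.47.

€425.47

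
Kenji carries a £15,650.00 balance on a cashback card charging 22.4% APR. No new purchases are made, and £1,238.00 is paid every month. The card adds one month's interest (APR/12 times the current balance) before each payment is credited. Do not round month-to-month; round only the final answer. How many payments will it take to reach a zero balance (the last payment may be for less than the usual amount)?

Monthly rate r = 22.4%/12 = 1.86667% = 0.0186667.
Recurrence: B ← B·(1+r) − £1,238.00.
Month 1: interest £292.13; balance after payment £14,704.13.
Month 2: interest £274.48; balance after payment £13,740.61.
Closed form: n = −ln(1 − rB₀/P)/ln(1+r) = −ln(0.76403)/ln(1.01867) ≈ 14.553, so the balance reaches zero during payment 15.

15 payments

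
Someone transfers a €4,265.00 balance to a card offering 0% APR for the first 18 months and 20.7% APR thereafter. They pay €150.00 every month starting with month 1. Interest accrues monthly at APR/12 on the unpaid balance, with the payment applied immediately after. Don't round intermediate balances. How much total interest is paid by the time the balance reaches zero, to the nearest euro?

€176

Promo months 1–18 at r₀ = 0%/12 = 0; months 19+ at r₁ = 20.7%/12 = 0.01725.
After month 18 (no interest yet): B = €4,265.00 − 18·€150.00 = €1,565.00.
Then at r₁ with €150.00/mo: n₂ = −ln(1 − r₁·B/P)/ln(1+r₁) ≈ 11.60 → 12 more payments.
Total paid = 29·€150.00 + €90.54 = €4,440.54; interest = €4,440.54 − €4,265.00 = €175.54.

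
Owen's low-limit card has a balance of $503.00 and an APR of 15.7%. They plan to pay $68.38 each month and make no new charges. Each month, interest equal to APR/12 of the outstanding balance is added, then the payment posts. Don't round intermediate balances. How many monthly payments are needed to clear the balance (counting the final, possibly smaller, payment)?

Monthly rate r = 15.7%/12 = 1.30833% = 0.0130833.
Recurrence: B ← B·(1+r) − $68.38.
Month 1: interest $6.58; balance after payment $441.20.
Month 2: interest $5.77; balance after payment $378.59.
Closed form: n = −ln(1 − rB₀/P)/ln(1+r) = −ln(0.90376)/ln(1.01308) ≈ 7.785, so the balance reaches zero during payment 8.

8 payments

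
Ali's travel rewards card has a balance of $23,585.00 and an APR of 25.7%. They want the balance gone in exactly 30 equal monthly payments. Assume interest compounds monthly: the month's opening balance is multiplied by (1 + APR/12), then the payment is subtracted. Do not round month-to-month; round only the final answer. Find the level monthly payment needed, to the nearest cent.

Monthly rate r = 25.7%/12 = 2.14167% = 0.0214167.
Level-payment amortization: P = B₀·r / (1 − (1+r)^(−n)) = 23585.00·0.0214167 / (1 − 1.02142^(−30)).
Denominator 1 − (1+r)^(−30) = 0.470444115.
P = 505.112 / 0.470444115 ≈ 1073.69.

$1,073.69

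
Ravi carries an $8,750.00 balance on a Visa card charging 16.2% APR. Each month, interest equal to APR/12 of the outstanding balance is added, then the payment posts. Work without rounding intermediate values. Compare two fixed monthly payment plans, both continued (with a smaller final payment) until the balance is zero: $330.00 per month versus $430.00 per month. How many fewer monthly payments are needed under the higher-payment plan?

Monthly rate r = 16.2%/12 = 1.35% = 0.0135.
At $330.00/mo: n = ⌈−ln(1 − rB₀/P)/ln(1+r)⌉ = 34 payments (last $14.28); total interest = total paid − $8,750.00 = $2,154.28.
At $430.00/mo: 24 payments (last $409.30); total interest $1,549.30.
Payments saved = 34 − 24 = 10.

10 fewer payments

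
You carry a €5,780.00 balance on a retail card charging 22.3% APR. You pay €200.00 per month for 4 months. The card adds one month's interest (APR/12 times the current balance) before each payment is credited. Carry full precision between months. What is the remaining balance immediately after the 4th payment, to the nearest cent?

Monthly rate r = 22.3%/12 = 1.85833% = 0.0185833.
Each month: B ← B·(1+r) − €200.00.
Month 1: interest €107.41; balance after payment €5,687.41.
Month 2: interest €105.69; balance after payment €5,593.10.
Month 3: interest €103.94; balance after payment €5,497.04.
Month 4: interest €102.15; balance after payment €5,399.19.

€5,399.19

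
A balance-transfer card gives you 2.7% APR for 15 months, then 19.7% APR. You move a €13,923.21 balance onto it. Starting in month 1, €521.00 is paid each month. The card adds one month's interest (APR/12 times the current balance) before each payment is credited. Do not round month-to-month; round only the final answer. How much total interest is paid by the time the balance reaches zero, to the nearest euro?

€1,176

Promo months 1–15 at r₀ = 2.7%/12 = 0.00225; months 16+ at r₁ = 19.7%/12 = 0.0164167.
After month 15: iterate B ← B·(1+r₀) − €521.00 for 15 months → €6,461.30.
Then at r₁ with €521.00/mo: n₂ = −ln(1 − r₁·B/P)/ln(1+r₁) ≈ 13.98 → 14 more payments.
Total paid = 28·€521.00 + €510.85 = €15,098.85; interest = €15,098.85 − €13,923.21 = €1,175.64.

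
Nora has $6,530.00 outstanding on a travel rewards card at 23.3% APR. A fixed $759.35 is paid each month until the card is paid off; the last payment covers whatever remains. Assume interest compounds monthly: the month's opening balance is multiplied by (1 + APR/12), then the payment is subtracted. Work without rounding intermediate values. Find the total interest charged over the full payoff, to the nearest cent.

Monthly rate r = 23.3%/12 = 1.94167% = 0.0194167.
Payoff takes n = ⌈−ln(1 − rB₀/P)/ln(1+r)⌉ = ⌈9.500⌉ = 10 payments; the last is $381.45.
Total paid = 9·$759.35 + $381.45 = $7,215.60.
Total interest = total paid − principal = $7,215.60 − $6,530.00 = $685.60.

$685.60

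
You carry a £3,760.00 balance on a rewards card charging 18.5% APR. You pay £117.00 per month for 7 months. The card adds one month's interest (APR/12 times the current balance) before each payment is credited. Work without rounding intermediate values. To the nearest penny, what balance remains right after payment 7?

Monthly rate r = 18.5%/12 = 1.54167% = 0.0154167.
Each month: B ← B·(1+r) − £117.00.
Month 1: interest £57.97; balance after payment £3,700.97.
Month 2: interest £57.06; balance after payment £3,641.02.
Month 3: interest £56.13; balance after payment £3,580.16.
Month 4: interest £55.19; balance after payment £3,518.35.
Month 5: interest £54.24; balance after payment £3,455.59.
Month 6: interest £53.27; balance after payment £3,391.86.
Month 7: interest £52.29; balance after payment £3,327.16.

£3,327.16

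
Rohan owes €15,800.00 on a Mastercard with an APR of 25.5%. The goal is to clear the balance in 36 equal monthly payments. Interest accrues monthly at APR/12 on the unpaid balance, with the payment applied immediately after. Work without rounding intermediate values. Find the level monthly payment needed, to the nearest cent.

€632.39

Monthly rate r = 25.5%/12 = 2.125% = 0.02125.
Level-payment amortization: P = B₀·r / (1 − (1+r)^(−n)) = 15800.00·0.02125 / (1 − 1.02125^(−36)).
Denominator 1 − (1+r)^(−36) = 0.530921534.
P = 335.75 / 0.530921534 ≈ 632.39.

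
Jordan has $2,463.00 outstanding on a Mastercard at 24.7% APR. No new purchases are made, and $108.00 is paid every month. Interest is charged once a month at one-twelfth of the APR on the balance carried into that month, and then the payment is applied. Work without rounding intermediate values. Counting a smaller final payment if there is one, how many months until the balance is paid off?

32 payments

Monthly rate r = 24.7%/12 = 2.05833% = 0.0205833.
Recurrence: B ← B·(1+r) − $108.00.
Month 1: interest $50.70; balance after payment $2,405.70.
Month 2: interest $49.52; balance after payment $2,347.21.
Closed form: n = −ln(1 − rB₀/P)/ln(1+r) = −ln(0.53059)/ln(1.02058) ≈ 31.106, so the balance reaches zero during payment 32.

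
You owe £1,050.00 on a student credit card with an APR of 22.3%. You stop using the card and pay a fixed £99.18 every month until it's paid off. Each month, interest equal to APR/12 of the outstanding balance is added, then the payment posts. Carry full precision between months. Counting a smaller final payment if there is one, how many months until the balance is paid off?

12 payments

Monthly rate r = 22.3%/12 = 1.85833% = 0.0185833.
Recurrence: B ← B·(1+r) − £99.18.
Month 1: interest £19.51; balance after payment £970.33.
Month 2: interest £18.03; balance after payment £889.18.
Closed form: n = −ln(1 − rB₀/P)/ln(1+r) = −ln(0.80326)/ln(1.01858) ≈ 11.898, so the balance reaches zero during payment 12.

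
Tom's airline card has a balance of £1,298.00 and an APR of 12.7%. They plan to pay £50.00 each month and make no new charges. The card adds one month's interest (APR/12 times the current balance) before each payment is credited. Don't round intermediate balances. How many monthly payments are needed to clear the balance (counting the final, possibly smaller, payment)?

31 months

Monthly rate r = 12.7%/12 = 1.05833% = 0.0105833.
Recurrence: B ← B·(1+r) − £50.00.
Month 1: interest £13.74; balance after payment £1,261.74.
Month 2: interest £13.35; balance after payment £1,225.09.
Closed form: n = −ln(1 − rB₀/P)/ln(1+r) = −ln(0.72526)/ln(1.01058) ≈ 30.513, so the balance reaches zero during payment 31.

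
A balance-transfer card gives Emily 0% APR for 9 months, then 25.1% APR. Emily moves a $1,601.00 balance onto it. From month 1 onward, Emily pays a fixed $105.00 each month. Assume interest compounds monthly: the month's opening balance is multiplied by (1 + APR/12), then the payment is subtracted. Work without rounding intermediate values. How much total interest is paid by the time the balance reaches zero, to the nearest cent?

$54.53

Promo months 1–9 at r₀ = 0%/12 = 0; months 10+ at r₁ = 25.1%/12 = 0.0209167.
After month 9 (no interest yet): B = $1,601.00 − 9·$105.00 = $656.00.
Then at r₁ with $105.00/mo: n₂ = −ln(1 − r₁·B/P)/ln(1+r₁) ≈ 6.77 → 7 more payments.
Total paid = 15·$105.00 + $80.53 = $1,655.53; interest = $1,655.53 − $1,601.00 = $54.53.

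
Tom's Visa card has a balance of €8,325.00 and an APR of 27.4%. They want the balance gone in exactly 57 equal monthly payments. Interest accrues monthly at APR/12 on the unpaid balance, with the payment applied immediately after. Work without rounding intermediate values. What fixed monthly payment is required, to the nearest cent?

€262.60

Monthly rate r = 27.4%/12 = 2.28333% = 0.0228333.
Level-payment amortization: P = B₀·r / (1 − (1+r)^(−n)) = 8325.00·0.0228333 / (1 − 1.02283^(−57)).
Denominator 1 − (1+r)^(−57) = 0.723864499.
P = 190.087 / 0.723864499 ≈ 262.60.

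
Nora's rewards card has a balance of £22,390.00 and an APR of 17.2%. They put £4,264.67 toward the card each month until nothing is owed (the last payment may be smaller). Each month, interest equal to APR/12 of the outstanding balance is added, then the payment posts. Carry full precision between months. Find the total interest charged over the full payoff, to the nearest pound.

Monthly rate r = 17.2%/12 = 1.43333% = 0.0143333.
Payoff takes n = ⌈−ln(1 − rB₀/P)/ln(1+r)⌉ = ⌈5.497⌉ = 6 payments; the last is £2,127.90.
Total paid = 5·£4,264.67 + £2,127.90 = £23,451.25.
Total interest = total paid − principal = £23,451.25 − £22,390.00 = £1,061.25.

£1,061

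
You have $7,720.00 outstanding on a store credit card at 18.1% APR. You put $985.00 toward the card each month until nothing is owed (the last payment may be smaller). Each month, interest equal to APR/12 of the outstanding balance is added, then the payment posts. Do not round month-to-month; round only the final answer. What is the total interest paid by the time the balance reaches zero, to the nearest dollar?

$559

Monthly rate r = 18.1%/12 = 1.50833% = 0.0150833.
Payoff takes n = ⌈−ln(1 − rB₀/P)/ln(1+r)⌉ = ⌈8.404⌉ = 9 payments; the last is $399.38.
Total paid = 8·$985.00 + $399.38 = $8,279.38.
Total interest = total paid − principal = $8,279.38 − $7,720.00 = $559.38.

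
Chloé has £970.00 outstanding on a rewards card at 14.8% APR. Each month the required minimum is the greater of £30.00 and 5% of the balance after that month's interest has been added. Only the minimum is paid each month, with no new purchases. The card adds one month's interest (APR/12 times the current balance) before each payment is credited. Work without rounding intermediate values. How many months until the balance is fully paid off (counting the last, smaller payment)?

36 months

Monthly rate r = 14.8%/12 = 1.23333% = 0.0123333.
While 5% of the post-interest balance exceeds £30.00, each month B ← (B·(1+r))·(1 − 0.05), i.e. B shrinks by the factor (1+r)·0.95 = 0.96172.
This holds for months 1–13. Entering month 14 the balance is £583.96; 5% of the post-interest balance is now below £30.00, so the flat £30.00 minimum applies from here.
From month 14 a fixed £30.00 at rate r clears £583.96 in 23 more payments. Total: 13 + 23 = 36 months.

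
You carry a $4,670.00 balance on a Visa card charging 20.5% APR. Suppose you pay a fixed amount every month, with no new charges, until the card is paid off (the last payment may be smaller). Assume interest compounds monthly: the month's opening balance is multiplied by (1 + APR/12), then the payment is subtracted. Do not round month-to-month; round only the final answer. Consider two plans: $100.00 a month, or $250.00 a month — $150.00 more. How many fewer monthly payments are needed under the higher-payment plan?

Monthly rate r = 20.5%/12 = 1.70833% = 0.0170833.
At $100.00/mo: n = ⌈−ln(1 − rB₀/P)/ln(1+r)⌉ = 95 payments (last $36.71); total interest = total paid − $4,670.00 = $4,766.71.
At $250.00/mo: 23 payments (last $173.20); total interest $1,003.20.
Payments saved = 95 − 23 = 72.

72 fewer payments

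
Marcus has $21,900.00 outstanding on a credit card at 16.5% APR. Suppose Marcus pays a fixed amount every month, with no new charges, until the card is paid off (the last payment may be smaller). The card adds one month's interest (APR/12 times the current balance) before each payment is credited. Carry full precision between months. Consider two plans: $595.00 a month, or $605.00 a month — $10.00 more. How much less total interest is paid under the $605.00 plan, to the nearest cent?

Monthly rate r = 16.5%/12 = 1.375% = 0.01375.
At $595.00/mo: n = ⌈−ln(1 − rB₀/P)/ln(1+r)⌉ = 52 payments (last $390.18); total interest = total paid − $21,900.00 = $8,835.18.
At $605.00/mo: 51 payments (last $257.77); total interest $8,607.77.
Interest saved = $8,835.18 − $8,607.77 = $227.41.

$227.41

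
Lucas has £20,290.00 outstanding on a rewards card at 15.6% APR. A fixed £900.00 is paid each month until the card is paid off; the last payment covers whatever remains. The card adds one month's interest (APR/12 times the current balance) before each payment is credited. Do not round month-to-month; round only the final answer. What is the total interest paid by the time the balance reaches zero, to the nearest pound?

Monthly rate r = 15.6%/12 = 1.3% = 0.013.
Payoff takes n = ⌈−ln(1 − rB₀/P)/ln(1+r)⌉ = ⌈26.853⌉ = 27 payments; the last is £768.10.
Total paid = 26·£900.00 + £768.10 = £24,168.10.
Total interest = total paid − principal = £24,168.10 − £20,290.00 = £3,878.10.

£3,878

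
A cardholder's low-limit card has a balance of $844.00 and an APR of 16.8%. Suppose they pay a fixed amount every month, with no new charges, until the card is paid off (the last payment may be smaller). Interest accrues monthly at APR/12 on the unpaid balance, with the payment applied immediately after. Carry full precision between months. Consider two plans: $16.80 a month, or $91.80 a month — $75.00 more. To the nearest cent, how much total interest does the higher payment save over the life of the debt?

Monthly rate r = 16.8%/12 = 1.4% = 0.014.
At $16.80/mo: n = ⌈−ln(1 − rB₀/P)/ln(1+r)⌉ = 88 payments (last $6.79); total interest = total paid − $844.00 = $624.39.
At $91.80/mo: 10 payments (last $83.64); total interest $65.84.
Interest saved = $624.39 − $65.84 = $558.55.

$558.55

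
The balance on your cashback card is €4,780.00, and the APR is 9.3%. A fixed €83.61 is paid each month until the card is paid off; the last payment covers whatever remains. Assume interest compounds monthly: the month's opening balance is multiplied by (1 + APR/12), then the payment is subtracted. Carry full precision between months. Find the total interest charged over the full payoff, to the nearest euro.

€1,559

Monthly rate r = 9.3%/12 = 0.775% = 0.00775.
Payoff takes n = ⌈−ln(1 − rB₀/P)/ln(1+r)⌉ = ⌈75.817⌉ = 76 payments; the last is €68.33.
Total paid = 75·€83.61 + €68.33 = €6,339.08.
Total interest = total paid − principal = €6,339.08 − €4,780.00 = €1,559.08.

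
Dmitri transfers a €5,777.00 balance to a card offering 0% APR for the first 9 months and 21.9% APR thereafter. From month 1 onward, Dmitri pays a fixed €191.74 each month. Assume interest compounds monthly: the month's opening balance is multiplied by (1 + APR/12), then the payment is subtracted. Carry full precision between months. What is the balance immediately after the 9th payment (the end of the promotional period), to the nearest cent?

€4,051.34

Promo months 1–9 at r₀ = 0%/12 = 0; months 10+ at r₁ = 21.9%/12 = 0.01825.
After month 9 (no interest yet): B = €5,777.00 − 9·€191.74 = €4,051.34.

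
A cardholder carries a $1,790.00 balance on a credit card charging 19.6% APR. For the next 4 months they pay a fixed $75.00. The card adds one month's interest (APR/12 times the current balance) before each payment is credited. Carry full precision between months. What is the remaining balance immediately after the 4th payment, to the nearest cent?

Monthly rate r = 19.6%/12 = 1.63333% = 0.0163333.
Each month: B ← B·(1+r) − $75.00.
Month 1: interest $29.24; balance after payment $1,744.24.
Month 2: interest $28.49; balance after payment $1,697.73.
Month 3: interest $27.73; balance after payment $1,650.46.
Month 4: interest $26.96; balance after payment $1,602.41.

$1,602.41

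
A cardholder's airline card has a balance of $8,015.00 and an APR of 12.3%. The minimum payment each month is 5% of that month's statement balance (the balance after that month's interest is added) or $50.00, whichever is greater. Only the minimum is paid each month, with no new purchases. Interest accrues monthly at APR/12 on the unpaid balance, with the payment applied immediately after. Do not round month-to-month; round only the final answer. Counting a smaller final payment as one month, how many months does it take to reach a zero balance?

Monthly rate r = 12.3%/12 = 1.025% = 0.01025.
While 5% of the post-interest balance exceeds $50.00, each month B ← (B·(1+r))·(1 − 0.05), i.e. B shrinks by the factor (1+r)·0.95 = 0.95974.
This holds for months 1–51. Entering month 52 the balance is $985.55; 5% of the post-interest balance is now below $50.00, so the flat $50.00 minimum applies from here.
From month 52 a fixed $50.00 at rate r clears $985.55 in 23 more payments. Total: 51 + 23 = 74 months.

74 months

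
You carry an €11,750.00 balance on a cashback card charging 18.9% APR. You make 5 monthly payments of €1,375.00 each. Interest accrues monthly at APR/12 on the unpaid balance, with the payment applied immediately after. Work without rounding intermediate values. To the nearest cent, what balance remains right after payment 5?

€5,609.92

Monthly rate r = 18.9%/12 = 1.575% = 0.01575.
Each month: B ← B·(1+r) − €1,375.00.
Month 1: interest €185.06; balance after payment €10,560.06.
Month 2: interest €166.32; balance after payment €9,351.38.
Month 3: interest €147.28; balance after payment €8,123.67.
Month 4: interest €127.95; balance after payment €6,876.62.
Month 5: interest €108.31; balance after payment €5,609.92.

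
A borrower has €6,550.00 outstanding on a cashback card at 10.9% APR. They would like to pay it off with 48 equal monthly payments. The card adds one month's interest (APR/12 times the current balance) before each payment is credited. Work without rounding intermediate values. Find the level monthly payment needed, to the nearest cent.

€168.97

Monthly rate r = 10.9%/12 = 0.908333% = 0.00908333.
Level-payment amortization: P = B₀·r / (1 − (1+r)^(−n)) = 6550.00·0.00908333 / (1 − 1.00908^(−48)).
Denominator 1 − (1+r)^(−48) = 0.352108311.
P = 59.4958 / 0.352108311 ≈ 168.97.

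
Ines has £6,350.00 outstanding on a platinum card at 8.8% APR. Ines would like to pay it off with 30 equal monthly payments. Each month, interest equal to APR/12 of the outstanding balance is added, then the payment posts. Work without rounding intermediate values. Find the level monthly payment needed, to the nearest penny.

Monthly rate r = 8.8%/12 = 0.733333% = 0.00733333.
Level-payment amortization: P = B₀·r / (1 − (1+r)^(−n)) = 6350.00·0.00733333 / (1 − 1.00733^(−30)).
Denominator 1 − (1+r)^(−30) = 0.196836726.
P = 46.5667 / 0.196836726 ≈ 236.58.

£236.58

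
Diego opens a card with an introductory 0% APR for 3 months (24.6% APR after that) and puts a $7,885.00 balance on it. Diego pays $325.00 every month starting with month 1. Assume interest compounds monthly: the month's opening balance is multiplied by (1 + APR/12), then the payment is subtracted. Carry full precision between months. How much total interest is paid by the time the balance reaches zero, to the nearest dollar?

$2,259

Promo months 1–3 at r₀ = 0%/12 = 0; months 4+ at r₁ = 24.6%/12 = 0.0205.
After month 3 (no interest yet): B = $7,885.00 − 3·$325.00 = $6,910.00.
Then at r₁ with $325.00/mo: n₂ = −ln(1 − r₁·B/P)/ln(1+r₁) ≈ 28.21 → 29 more payments.
Total paid = 31·$325.00 + $68.77 = $10,143.77; interest = $10,143.77 − $7,885.00 = $2,258.77.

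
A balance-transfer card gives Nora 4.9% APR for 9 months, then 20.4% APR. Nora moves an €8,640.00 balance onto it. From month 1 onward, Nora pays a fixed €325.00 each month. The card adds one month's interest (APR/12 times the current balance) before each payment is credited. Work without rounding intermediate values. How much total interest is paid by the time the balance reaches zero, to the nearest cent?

€1,531.94

Promo months 1–9 at r₀ = 4.9%/12 = 0.00408333; months 10+ at r₁ = 20.4%/12 = 0.017.
After month 9: iterate B ← B·(1+r₀) − €325.00 for 9 months → €5,989.52.
Then at r₁ with €325.00/mo: n₂ = −ln(1 − r₁·B/P)/ln(1+r₁) ≈ 22.30 → 23 more payments.
Total paid = 31·€325.00 + €96.94 = €10,171.94; interest = €10,171.94 − €8,640.00 = €1,531.94.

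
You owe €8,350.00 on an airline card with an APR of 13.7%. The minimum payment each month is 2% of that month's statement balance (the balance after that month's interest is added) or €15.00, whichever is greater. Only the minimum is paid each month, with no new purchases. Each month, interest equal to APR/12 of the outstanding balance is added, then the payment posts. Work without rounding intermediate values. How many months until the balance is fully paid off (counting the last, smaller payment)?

Monthly rate r = 13.7%/12 = 1.14167% = 0.0114167.
While 2% of the post-interest balance exceeds €15.00, each month B ← (B·(1+r))·(1 − 0.02), i.e. B shrinks by the factor (1+r)·0.98 = 0.99119.
This holds for months 1–274. Entering month 275 the balance is €738.72; 2% of the post-interest balance is now below €15.00, so the flat €15.00 minimum applies from here.
From month 275 a fixed €15.00 at rate r clears €738.72 in 73 more payments. Total: 274 + 73 = 347 months.

347 months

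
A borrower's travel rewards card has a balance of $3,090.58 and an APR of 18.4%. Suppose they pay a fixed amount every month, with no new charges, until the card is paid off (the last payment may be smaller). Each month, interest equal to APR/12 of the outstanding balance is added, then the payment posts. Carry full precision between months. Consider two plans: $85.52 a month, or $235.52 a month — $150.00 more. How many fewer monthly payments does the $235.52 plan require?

39 fewer payments

Monthly rate r = 18.4%/12 = 1.53333% = 0.0153333.
At $85.52/mo: n = ⌈−ln(1 − rB₀/P)/ln(1+r)⌉ = 54 payments (last $6.91); total interest = total paid − $3,090.58 = $1,448.89.
At $235.52/mo: 15 payments (last $180.16); total interest $386.86.
Payments saved = 54 − 15 = 39.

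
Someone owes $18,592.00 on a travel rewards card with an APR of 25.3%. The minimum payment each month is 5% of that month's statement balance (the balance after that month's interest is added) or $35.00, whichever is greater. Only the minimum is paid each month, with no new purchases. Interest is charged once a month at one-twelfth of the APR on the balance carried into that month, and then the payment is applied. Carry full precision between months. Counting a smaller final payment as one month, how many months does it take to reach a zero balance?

Monthly rate r = 25.3%/12 = 2.10833% = 0.0210833.
While 5% of the post-interest balance exceeds $35.00, each month B ← (B·(1+r))·(1 − 0.05), i.e. B shrinks by the factor (1+r)·0.95 = 0.97003.
This holds for months 1–109. Entering month 110 the balance is $674.32; 5% of the post-interest balance is now below $35.00, so the flat $35.00 minimum applies from here.
From month 110 a fixed $35.00 at rate r clears $674.32 in 25 more payments. Total: 109 + 25 = 134 months.

134 months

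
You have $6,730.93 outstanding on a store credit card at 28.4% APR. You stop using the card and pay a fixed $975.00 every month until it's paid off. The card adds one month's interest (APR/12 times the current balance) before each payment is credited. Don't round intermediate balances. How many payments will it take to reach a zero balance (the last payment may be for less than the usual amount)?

Monthly rate r = 28.4%/12 = 2.36667% = 0.0236667.
Recurrence: B ← B·(1+r) − $975.00.
Month 1: interest $159.30; balance after payment $5,915.23.
Month 2: interest $139.99; balance after payment $5,080.22.
Closed form: n = −ln(1 − rB₀/P)/ln(1+r) = −ln(0.83662)/ln(1.02367) ≈ 7.626, so the balance reaches zero during payment 8.

8 payments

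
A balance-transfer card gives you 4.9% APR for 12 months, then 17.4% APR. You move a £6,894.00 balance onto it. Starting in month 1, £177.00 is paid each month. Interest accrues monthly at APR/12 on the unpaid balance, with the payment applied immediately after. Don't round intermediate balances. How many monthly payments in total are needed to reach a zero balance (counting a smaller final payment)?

Promo months 1–12 at r₀ = 4.9%/12 = 0.00408333; months 13+ at r₁ = 17.4%/12 = 0.0145.
After month 12: iterate B ← B·(1+r₀) − £177.00 for 12 months → £5,067.14.
Then at r₁ with £177.00/mo: n₂ = −ln(1 − r₁·B/P)/ln(1+r₁) ≈ 37.26 → 38 more payments.

50 payments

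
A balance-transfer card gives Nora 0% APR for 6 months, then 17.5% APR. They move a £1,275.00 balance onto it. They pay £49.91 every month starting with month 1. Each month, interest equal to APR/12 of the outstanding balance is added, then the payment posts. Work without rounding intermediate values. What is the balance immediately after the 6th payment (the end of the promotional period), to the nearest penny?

£975.54

Promo months 1–6 at r₀ = 0%/12 = 0; months 7+ at r₁ = 17.5%/12 = 0.0145833.
After month 6 (no interest yet): B = £1,275.00 − 6·£49.91 = £975.54.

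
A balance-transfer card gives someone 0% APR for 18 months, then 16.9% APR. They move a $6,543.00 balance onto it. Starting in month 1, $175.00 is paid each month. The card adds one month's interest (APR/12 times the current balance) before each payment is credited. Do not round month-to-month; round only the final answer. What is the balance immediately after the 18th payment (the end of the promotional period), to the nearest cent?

$3,393.00

Promo months 1–18 at r₀ = 0%/12 = 0; months 19+ at r₁ = 16.9%/12 = 0.0140833.
After month 18 (no interest yet): B = $6,543.00 − 18·$175.00 = $3,393.00.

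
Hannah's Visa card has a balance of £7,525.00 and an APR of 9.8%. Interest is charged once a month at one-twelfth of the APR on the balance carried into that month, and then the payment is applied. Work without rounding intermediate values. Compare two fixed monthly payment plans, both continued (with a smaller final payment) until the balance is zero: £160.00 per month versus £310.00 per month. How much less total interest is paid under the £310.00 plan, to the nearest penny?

£1,112.83

Monthly rate r = 9.8%/12 = 0.816667% = 0.00816667.
At £160.00/mo: n = ⌈−ln(1 − rB₀/P)/ln(1+r)⌉ = 60 payments (last £94.10); total interest = total paid − £7,525.00 = £2,009.10.
At £310.00/mo: 28 payments (last £51.27); total interest £896.27.
Interest saved = £2,009.10 − £896.27 = £1,112.83.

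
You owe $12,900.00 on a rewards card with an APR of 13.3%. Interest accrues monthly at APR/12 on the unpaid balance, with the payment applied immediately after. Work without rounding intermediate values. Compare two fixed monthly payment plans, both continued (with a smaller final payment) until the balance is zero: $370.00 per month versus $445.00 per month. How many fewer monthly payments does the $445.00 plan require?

Monthly rate r = 13.3%/12 = 1.10833% = 0.0110833.
At $370.00/mo: n = ⌈−ln(1 − rB₀/P)/ln(1+r)⌉ = 45 payments (last $116.55); total interest = total paid − $12,900.00 = $3,496.55.
At $445.00/mo: 36 payments (last $72.27); total interest $2,747.27.
Payments saved = 45 − 36 = 9.

9 fewer payments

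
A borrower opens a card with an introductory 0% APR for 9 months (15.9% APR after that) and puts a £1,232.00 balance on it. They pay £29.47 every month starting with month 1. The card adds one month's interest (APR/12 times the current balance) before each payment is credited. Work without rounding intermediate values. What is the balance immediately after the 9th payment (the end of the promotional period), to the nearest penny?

Promo months 1–9 at r₀ = 0%/12 = 0; months 10+ at r₁ = 15.9%/12 = 0.01325.
After month 9 (no interest yet): B = £1,232.00 − 9·£29.47 = £966.77.

£966.77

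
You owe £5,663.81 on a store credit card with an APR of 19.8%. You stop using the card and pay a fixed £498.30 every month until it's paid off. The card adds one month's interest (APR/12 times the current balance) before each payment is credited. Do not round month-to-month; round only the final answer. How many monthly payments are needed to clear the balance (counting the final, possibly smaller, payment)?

13 payments

Monthly rate r = 19.8%/12 = 1.65% = 0.0165.
Recurrence: B ← B·(1+r) − £498.30.
Month 1: interest £93.45; balance after payment £5,258.96.
Month 2: interest £86.77; balance after payment £4,847.44.
Closed form: n = −ln(1 − rB₀/P)/ln(1+r) = −ln(0.81246)/ln(1.0165) ≈ 12.691, so the balance reaches zero during payment 13.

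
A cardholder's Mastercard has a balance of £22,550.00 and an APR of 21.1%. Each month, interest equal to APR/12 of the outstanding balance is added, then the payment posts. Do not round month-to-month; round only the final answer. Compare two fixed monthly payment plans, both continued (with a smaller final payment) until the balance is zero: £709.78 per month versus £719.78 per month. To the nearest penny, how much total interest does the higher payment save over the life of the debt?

Monthly rate r = 21.1%/12 = 1.75833% = 0.0175833.
At £709.78/mo: n = ⌈−ln(1 − rB₀/P)/ln(1+r)⌉ = 47 payments (last £654.68); total interest = total paid − £22,550.00 = £10,754.56.
At £719.78/mo: 46 payments (last £663.87); total interest £10,503.97.
Interest saved = £10,754.56 − £10,503.97 = £250.59.

£250.59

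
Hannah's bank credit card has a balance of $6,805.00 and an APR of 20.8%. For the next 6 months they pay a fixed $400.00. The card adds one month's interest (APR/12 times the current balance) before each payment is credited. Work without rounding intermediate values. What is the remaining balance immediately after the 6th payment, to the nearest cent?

$5,037.67

Monthly rate r = 20.8%/12 = 1.73333% = 0.0173333.
Each month: B ← B·(1+r) − $400.00.
Month 1: interest $117.95; balance after payment $6,522.95.
Month 2: interest $113.06; balance after payment $6,236.02.
Month 3: interest $108.09; balance after payment $5,944.11.
Month 4: interest $103.03; balance after payment $5,647.14.
Month 5: interest $97.88; balance after payment $5,345.02.
Month 6: interest $92.65; balance after payment $5,037.67.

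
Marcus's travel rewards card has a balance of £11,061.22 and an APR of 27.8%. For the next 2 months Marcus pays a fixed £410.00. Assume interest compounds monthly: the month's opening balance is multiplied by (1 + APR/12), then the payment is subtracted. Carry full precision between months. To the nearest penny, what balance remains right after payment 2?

Monthly rate r = 27.8%/12 = 2.31667% = 0.0231667.
Each month: B ← B·(1+r) − £410.00.
Month 1: interest £256.25; balance after payment £10,907.47.
Month 2: interest £252.69; balance after payment £10,750.16.

£10,750.16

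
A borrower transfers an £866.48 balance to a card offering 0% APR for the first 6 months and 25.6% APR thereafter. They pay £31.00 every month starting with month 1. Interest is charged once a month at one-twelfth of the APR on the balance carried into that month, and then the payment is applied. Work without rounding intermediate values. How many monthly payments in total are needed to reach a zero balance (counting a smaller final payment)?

Promo months 1–6 at r₀ = 0%/12 = 0; months 7+ at r₁ = 25.6%/12 = 0.0213333.
After month 6 (no interest yet): B = £866.48 − 6·£31.00 = £680.48.
Then at r₁ with £31.00/mo: n₂ = −ln(1 − r₁·B/P)/ln(1+r₁) ≈ 29.92 → 30 more payments.

36 months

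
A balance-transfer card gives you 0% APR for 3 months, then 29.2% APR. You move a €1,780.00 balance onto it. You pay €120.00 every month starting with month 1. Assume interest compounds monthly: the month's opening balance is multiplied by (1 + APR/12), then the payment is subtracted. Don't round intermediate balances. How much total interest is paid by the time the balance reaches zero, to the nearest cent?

Promo months 1–3 at r₀ = 0%/12 = 0; months 4+ at r₁ = 29.2%/12 = 0.0243333.
After month 3 (no interest yet): B = €1,780.00 − 3·€120.00 = €1,420.00.
Then at r₁ with €120.00/mo: n₂ = −ln(1 − r₁·B/P)/ln(1+r₁) ≈ 14.13 → 15 more payments.
Total paid = 17·€120.00 + €15.19 = €2,055.19; interest = €2,055.19 − €1,780.00 = €275.19.

€275.19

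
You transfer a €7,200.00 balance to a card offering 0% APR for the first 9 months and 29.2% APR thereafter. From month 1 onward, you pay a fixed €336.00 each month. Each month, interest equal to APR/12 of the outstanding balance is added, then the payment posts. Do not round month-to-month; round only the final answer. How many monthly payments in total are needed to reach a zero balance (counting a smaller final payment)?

Promo months 1–9 at r₀ = 0%/12 = 0; months 10+ at r₁ = 29.2%/12 = 0.0243333.
After month 9 (no interest yet): B = €7,200.00 − 9·€336.00 = €4,176.00.
Then at r₁ with €336.00/mo: n₂ = −ln(1 − r₁·B/P)/ln(1+r₁) ≈ 14.98 → 15 more payments.

24 months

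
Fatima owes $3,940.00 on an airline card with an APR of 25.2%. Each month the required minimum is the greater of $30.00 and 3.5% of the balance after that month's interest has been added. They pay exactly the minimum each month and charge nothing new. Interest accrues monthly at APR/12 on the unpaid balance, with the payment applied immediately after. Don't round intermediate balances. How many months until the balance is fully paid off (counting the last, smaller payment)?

Monthly rate r = 25.2%/12 = 2.1% = 0.021.
While 3.5% of the post-interest balance exceeds $30.00, each month B ← (B·(1+r))·(1 − 0.035), i.e. B shrinks by the factor (1+r)·0.965 = 0.98526.
This holds for months 1–105. Entering month 106 the balance is $829.02; 3.5% of the post-interest balance is now below $30.00, so the flat $30.00 minimum applies from here.
From month 106 a fixed $30.00 at rate r clears $829.02 in 42 more payments. Total: 105 + 42 = 147 months.

147 months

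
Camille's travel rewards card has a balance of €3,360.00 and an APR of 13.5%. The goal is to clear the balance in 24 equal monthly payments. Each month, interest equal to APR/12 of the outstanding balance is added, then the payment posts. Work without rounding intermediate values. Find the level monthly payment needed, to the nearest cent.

Monthly rate r = 13.5%/12 = 1.125% = 0.01125.
Level-payment amortization: P = B₀·r / (1 − (1+r)^(−n)) = 3360.00·0.01125 / (1 − 1.01125^(−24)).
Denominator 1 − (1+r)^(−24) = 0.235468878.
P = 37.8 / 0.235468878 ≈ 160.53.

€160.53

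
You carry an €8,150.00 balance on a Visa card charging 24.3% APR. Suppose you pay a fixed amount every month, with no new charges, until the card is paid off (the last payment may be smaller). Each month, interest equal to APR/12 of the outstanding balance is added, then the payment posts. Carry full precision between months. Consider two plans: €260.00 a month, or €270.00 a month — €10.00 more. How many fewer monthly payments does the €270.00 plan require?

Monthly rate r = 24.3%/12 = 2.025% = 0.02025.
At €260.00/mo: n = ⌈−ln(1 − rB₀/P)/ln(1+r)⌉ = 51 payments (last €62.92); total interest = total paid − €8,150.00 = €4,912.92.
At €270.00/mo: 48 payments (last €35.01); total interest €4,575.01.
Payments saved = 51 − 48 = 3.

3 fewer payments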